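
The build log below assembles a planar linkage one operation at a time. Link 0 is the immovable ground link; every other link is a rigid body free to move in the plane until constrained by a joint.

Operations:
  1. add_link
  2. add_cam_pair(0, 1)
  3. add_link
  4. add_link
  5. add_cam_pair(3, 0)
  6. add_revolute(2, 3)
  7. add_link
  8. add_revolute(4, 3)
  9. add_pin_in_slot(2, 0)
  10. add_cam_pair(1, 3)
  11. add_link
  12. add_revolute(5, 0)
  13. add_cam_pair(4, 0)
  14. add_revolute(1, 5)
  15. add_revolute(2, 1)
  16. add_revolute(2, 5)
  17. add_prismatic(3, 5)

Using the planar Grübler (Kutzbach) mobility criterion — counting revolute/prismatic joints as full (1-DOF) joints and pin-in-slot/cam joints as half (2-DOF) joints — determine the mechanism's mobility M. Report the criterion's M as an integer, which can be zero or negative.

[1;0;0] (link 0 is ground)
L+ [2;0;0]
C(0,1)∈J2 [2;0;1]
L+ [3;0;1]
L+ [4;0;1]
C(3,0)∈J2 [4;0;2]
R(2,3)∈J1 [4;1;2]
L+ [5;1;2]
R(4,3)∈J1 [5;2;2]
PS(2,0)∈J2 [5;2;3]
C(1,3)∈J2 [5;2;4]
L+ [6;2;4]
R(5,0)∈J1 [6;3;4]
C(4,0)∈J2 [6;3;5]
R(1,5)∈J1 [6;4;5]
R(2,1)∈J1 [6;5;5]
R(2,5)∈J1 [6;6;5]
P(3,5)∈J1 [6;7;5]
mobility = 15 − 14 − 5 = -4

M = -4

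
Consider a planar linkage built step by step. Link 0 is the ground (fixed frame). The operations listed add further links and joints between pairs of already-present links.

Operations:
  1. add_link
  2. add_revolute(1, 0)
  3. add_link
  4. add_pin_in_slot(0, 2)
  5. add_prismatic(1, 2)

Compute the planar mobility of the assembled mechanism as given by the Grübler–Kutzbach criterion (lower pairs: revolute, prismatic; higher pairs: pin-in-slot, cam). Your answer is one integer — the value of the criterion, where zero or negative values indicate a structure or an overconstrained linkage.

[1;0;0] (link 0 is ground)
L+ [2;0;0]
R(1,0)∈J1 [2;1;0]
L+ [3;1;0]
PS(0,2)∈J2 [3;1;1]
P(1,2)∈J1 [3;2;1]
mobility = 6 − 4 − 1 = 1

M = 1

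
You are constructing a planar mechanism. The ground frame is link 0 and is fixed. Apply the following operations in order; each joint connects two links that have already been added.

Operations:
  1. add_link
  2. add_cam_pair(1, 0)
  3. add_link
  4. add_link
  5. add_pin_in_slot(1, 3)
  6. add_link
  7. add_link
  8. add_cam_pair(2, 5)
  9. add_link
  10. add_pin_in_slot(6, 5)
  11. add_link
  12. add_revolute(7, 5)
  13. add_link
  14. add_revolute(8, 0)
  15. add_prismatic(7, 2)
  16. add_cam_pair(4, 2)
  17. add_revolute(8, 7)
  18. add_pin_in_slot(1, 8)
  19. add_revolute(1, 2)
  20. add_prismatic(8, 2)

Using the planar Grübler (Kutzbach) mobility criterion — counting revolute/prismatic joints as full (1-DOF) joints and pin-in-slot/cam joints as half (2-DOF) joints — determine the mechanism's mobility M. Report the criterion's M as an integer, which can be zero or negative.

L=1 J1=0 J2=0
add link → L=2 J1=0 J2=0
C@1,0 dof=2 J2 → L=2 J1=0 J2=1
add link → L=3 J1=0 J2=1
add link → L=4 J1=0 J2=1
PS@1,3 dof=2 J2 → L=4 J1=0 J2=2
add link → L=5 J1=0 J2=2
add link → L=6 J1=0 J2=2
C@2,5 dof=2 J2 → L=6 J1=0 J2=3
add link → L=7 J1=0 J2=3
PS@6,5 dof=2 J2 → L=7 J1=0 J2=4
add link → L=8 J1=0 J2=4
R@7,5 dof=1 J1 → L=8 J1=1 J2=4
add link → L=9 J1=1 J2=4
R@8,0 dof=1 J1 → L=9 J1=2 J2=4
P@7,2 dof=1 J1 → L=9 J1=3 J2=4
C@4,2 dof=2 J2 → L=9 J1=3 J2=5
R@8,7 dof=1 J1 → L=9 J1=4 J2=5
PS@1,8 dof=2 J2 → L=9 J1=4 J2=6
R@1,2 dof=1 J1 → L=9 J1=5 J2=6
P@8,2 dof=1 J1 → L=9 J1=6 J2=6
M=3(L−1)−2J1−J2=3·8−2·6−6=6

M = 6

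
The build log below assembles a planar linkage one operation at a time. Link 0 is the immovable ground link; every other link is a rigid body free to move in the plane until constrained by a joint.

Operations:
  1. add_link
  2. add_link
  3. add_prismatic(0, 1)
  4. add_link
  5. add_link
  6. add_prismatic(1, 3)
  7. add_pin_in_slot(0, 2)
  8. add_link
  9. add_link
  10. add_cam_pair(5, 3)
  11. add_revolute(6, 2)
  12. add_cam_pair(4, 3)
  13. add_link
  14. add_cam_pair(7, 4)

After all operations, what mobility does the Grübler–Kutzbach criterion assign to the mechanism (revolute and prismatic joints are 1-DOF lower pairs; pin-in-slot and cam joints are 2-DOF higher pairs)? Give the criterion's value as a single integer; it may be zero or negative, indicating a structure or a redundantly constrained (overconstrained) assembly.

M = 11

ground; <1,0,0>
#1 <2,0,0>
#2 <3,0,0>
P:0↔1 J1 <3,1,0>
#3 <4,1,0>
#4 <5,1,0>
P:1↔3 J1 <5,2,0>
PS:0↔2 J2 <5,2,1>
#5 <6,2,1>
#6 <7,2,1>
C:5↔3 J2 <7,2,2>
R:6↔2 J1 <7,3,2>
C:4↔3 J2 <7,3,3>
#7 <8,3,3>
C:7↔4 J2 <8,3,4>
3×7 − 2×3 − 1×4 = 11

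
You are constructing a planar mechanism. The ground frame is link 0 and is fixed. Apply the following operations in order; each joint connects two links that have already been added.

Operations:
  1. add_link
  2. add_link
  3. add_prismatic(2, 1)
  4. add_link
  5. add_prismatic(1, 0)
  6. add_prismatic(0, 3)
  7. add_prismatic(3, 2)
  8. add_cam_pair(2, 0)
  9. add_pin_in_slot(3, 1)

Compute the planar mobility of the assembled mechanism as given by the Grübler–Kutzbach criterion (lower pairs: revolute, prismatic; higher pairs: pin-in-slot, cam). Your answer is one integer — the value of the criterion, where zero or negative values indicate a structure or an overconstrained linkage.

M = -1

ground; <1,0,0>
#1 <2,0,0>
#2 <3,0,0>
P:2↔1 J1 <3,1,0>
#3 <4,1,0>
P:1↔0 J1 <4,2,0>
P:0↔3 J1 <4,3,0>
P:3↔2 J1 <4,4,0>
C:2↔0 J2 <4,4,1>
PS:3↔1 J2 <4,4,2>
3×3 − 2×4 − 1×2 = -1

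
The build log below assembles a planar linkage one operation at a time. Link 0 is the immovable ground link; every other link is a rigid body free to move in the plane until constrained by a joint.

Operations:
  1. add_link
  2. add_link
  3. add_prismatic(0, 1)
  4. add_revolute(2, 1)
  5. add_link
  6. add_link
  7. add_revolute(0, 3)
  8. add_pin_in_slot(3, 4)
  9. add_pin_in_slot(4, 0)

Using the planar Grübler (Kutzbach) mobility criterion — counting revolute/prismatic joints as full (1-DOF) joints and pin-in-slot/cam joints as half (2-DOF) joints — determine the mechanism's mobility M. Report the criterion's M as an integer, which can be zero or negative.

link 0 = ground. State L|J1|J2 = 1|0|0
+link1  2|0|0
+link2  3|0|0
P(0,1) f=1→J1  3|1|0
R(2,1) f=1→J1  3|2|0
+link3  4|2|0
+link4  5|2|0
R(0,3) f=1→J1  5|3|0
PS(3,4) f=2→J2  5|3|1
PS(4,0) f=2→J2  5|3|2
M = 3(5−1)−2·3−2 = 12−6−2 = 4

M = 4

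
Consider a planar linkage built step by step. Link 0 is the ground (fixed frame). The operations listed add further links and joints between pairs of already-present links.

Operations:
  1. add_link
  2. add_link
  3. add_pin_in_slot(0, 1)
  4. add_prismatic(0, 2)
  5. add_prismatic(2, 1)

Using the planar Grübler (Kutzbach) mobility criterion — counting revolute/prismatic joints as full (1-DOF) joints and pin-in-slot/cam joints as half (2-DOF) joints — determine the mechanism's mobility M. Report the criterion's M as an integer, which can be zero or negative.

M = 1

(L,J1,J2)=(1,0,0); link0 fixed
link1: (2,0,0)
link2: (3,0,0)
PS 0-1 [J2]: (3,0,1)
P 0-2 [J1]: (3,1,1)
P 2-1 [J1]: (3,2,1)
Grübler: 3·2 − 2·2 − 1 = 1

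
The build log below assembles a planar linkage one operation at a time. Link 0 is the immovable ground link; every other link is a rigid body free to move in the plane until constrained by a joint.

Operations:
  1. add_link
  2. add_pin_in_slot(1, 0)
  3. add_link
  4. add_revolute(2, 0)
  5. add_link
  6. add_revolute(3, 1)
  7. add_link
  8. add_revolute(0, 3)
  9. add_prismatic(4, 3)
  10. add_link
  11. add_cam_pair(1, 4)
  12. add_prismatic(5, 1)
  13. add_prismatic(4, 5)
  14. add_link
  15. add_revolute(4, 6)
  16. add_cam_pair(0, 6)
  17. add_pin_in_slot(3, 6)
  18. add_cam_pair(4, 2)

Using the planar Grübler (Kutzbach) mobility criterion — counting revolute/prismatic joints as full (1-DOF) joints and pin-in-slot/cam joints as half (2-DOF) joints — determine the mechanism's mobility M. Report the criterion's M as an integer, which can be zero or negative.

(L,J1,J2)=(1,0,0); link0 fixed
link1: (2,0,0)
PS 1-0 [J2]: (2,0,1)
link2: (3,0,1)
R 2-0 [J1]: (3,1,1)
link3: (4,1,1)
R 3-1 [J1]: (4,2,1)
link4: (5,2,1)
R 0-3 [J1]: (5,3,1)
P 4-3 [J1]: (5,4,1)
link5: (6,4,1)
C 1-4 [J2]: (6,4,2)
P 5-1 [J1]: (6,5,2)
P 4-5 [J1]: (6,6,2)
link6: (7,6,2)
R 4-6 [J1]: (7,7,2)
C 0-6 [J2]: (7,7,3)
PS 3-6 [J2]: (7,7,4)
C 4-2 [J2]: (7,7,5)
Grübler: 3·6 − 2·7 − 5 = -1

M = -1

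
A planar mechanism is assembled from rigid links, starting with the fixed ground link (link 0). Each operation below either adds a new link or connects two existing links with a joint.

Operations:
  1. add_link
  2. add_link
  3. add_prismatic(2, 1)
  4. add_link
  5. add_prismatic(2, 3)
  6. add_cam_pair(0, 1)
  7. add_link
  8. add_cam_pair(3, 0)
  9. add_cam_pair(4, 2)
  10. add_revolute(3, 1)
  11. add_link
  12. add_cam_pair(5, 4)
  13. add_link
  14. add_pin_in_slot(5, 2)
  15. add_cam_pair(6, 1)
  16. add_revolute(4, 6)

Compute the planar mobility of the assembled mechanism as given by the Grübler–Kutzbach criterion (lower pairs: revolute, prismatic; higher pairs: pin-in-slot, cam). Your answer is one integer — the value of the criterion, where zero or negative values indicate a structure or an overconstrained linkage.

ground; <1,0,0>
#1 <2,0,0>
#2 <3,0,0>
P:2↔1 J1 <3,1,0>
#3 <4,1,0>
P:2↔3 J1 <4,2,0>
C:0↔1 J2 <4,2,1>
#4 <5,2,1>
C:3↔0 J2 <5,2,2>
C:4↔2 J2 <5,2,3>
R:3↔1 J1 <5,3,3>
#5 <6,3,3>
C:5↔4 J2 <6,3,4>
#6 <7,3,4>
PS:5↔2 J2 <7,3,5>
C:6↔1 J2 <7,3,6>
R:4↔6 J1 <7,4,6>
3×6 − 2×4 − 1×6 = 4

M = 4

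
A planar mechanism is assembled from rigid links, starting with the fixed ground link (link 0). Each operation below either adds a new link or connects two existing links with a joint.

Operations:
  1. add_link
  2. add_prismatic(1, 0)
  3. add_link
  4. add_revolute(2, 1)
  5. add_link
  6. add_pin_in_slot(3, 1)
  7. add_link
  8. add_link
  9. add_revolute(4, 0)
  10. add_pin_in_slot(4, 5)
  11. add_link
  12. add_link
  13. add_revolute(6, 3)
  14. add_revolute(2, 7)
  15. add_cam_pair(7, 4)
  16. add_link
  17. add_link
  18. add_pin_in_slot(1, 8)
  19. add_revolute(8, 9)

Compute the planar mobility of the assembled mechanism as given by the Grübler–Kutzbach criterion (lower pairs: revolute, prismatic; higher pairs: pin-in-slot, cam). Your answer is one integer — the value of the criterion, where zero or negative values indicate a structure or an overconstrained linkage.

M = 11

(L,J1,J2)=(1,0,0); link0 fixed
link1: (2,0,0)
P 1-0 [J1]: (2,1,0)
link2: (3,1,0)
R 2-1 [J1]: (3,2,0)
link3: (4,2,0)
PS 3-1 [J2]: (4,2,1)
link4: (5,2,1)
link5: (6,2,1)
R 4-0 [J1]: (6,3,1)
PS 4-5 [J2]: (6,3,2)
link6: (7,3,2)
link7: (8,3,2)
R 6-3 [J1]: (8,4,2)
R 2-7 [J1]: (8,5,2)
C 7-4 [J2]: (8,5,3)
link8: (9,5,3)
link9: (10,5,3)
PS 1-8 [J2]: (10,5,4)
R 8-9 [J1]: (10,6,4)
Grübler: 3·9 − 2·6 − 4 = 11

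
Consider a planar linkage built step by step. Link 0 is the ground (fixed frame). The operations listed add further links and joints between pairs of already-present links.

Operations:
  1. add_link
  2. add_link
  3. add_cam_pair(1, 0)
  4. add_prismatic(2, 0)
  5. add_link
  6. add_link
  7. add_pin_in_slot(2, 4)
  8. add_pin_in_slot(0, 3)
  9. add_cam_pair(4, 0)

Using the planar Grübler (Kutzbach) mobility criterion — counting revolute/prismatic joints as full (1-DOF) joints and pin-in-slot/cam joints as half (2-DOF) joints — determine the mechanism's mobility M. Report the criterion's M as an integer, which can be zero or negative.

M = 6

link 0 = ground. State L|J1|J2 = 1|0|0
+link1  2|0|0
+link2  3|0|0
C(1,0) f=2→J2  3|0|1
P(2,0) f=1→J1  3|1|1
+link3  4|1|1
+link4  5|1|1
PS(2,4) f=2→J2  5|1|2
PS(0,3) f=2→J2  5|1|3
C(4,0) f=2→J2  5|1|4
M = 3(5−1)−2·1−4 = 12−2−4 = 6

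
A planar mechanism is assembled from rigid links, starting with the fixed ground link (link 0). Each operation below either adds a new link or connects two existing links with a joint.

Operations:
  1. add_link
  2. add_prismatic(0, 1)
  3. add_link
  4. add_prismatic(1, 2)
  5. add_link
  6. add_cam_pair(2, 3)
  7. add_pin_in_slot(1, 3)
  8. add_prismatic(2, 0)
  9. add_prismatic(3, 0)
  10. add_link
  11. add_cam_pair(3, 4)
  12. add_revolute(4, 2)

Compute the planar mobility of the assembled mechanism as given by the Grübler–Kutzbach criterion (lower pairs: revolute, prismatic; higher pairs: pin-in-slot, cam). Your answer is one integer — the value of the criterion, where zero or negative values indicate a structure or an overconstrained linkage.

(L,J1,J2)=(1,0,0); link0 fixed
link1: (2,0,0)
P 0-1 [J1]: (2,1,0)
link2: (3,1,0)
P 1-2 [J1]: (3,2,0)
link3: (4,2,0)
C 2-3 [J2]: (4,2,1)
PS 1-3 [J2]: (4,2,2)
P 2-0 [J1]: (4,3,2)
P 3-0 [J1]: (4,4,2)
link4: (5,4,2)
C 3-4 [J2]: (5,4,3)
R 4-2 [J1]: (5,5,3)
Grübler: 3·4 − 2·5 − 3 = -1

M = -1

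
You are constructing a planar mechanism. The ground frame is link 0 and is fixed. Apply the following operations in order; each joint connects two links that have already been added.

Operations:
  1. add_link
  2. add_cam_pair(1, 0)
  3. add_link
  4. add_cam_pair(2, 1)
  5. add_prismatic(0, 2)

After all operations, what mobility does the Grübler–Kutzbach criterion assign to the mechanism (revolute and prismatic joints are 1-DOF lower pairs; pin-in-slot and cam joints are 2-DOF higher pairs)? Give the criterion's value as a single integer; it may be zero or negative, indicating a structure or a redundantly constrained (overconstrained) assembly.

link 0 = ground. State L|J1|J2 = 1|0|0
+link1  2|0|0
C(1,0) f=2→J2  2|0|1
+link2  3|0|1
C(2,1) f=2→J2  3|0|2
P(0,2) f=1→J1  3|1|2
M = 3(3−1)−2·1−2 = 6−2−2 = 2

M = 2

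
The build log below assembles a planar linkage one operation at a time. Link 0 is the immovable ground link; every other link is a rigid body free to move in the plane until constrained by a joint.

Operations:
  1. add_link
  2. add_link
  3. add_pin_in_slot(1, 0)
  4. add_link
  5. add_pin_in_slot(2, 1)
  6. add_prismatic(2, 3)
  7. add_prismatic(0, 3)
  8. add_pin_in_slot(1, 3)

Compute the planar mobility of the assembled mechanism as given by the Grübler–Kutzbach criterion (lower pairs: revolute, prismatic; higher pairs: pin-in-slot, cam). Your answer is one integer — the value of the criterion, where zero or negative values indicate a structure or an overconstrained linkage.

M = 2

link 0 = ground. State L|J1|J2 = 1|0|0
+link1  2|0|0
+link2  3|0|0
PS(1,0) f=2→J2  3|0|1
+link3  4|0|1
PS(2,1) f=2→J2  4|0|2
P(2,3) f=1→J1  4|1|2
P(0,3) f=1→J1  4|2|2
PS(1,3) f=2→J2  4|2|3
M = 3(4−1)−2·2−3 = 9−4−3 = 2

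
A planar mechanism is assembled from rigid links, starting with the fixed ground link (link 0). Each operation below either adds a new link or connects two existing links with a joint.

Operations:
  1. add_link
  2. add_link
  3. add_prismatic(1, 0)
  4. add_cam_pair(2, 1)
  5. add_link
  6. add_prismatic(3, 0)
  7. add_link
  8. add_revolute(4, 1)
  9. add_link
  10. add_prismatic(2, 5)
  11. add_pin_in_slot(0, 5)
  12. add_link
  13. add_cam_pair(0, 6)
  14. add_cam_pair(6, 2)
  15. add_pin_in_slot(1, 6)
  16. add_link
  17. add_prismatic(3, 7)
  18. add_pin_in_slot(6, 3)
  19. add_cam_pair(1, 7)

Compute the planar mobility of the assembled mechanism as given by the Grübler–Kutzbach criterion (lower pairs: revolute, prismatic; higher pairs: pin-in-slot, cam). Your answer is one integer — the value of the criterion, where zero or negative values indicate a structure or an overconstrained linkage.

M = 4

L=1 J1=0 J2=0
add link → L=2 J1=0 J2=0
add link → L=3 J1=0 J2=0
P@1,0 dof=1 J1 → L=3 J1=1 J2=0
C@2,1 dof=2 J2 → L=3 J1=1 J2=1
add link → L=4 J1=1 J2=1
P@3,0 dof=1 J1 → L=4 J1=2 J2=1
add link → L=5 J1=2 J2=1
R@4,1 dof=1 J1 → L=5 J1=3 J2=1
add link → L=6 J1=3 J2=1
P@2,5 dof=1 J1 → L=6 J1=4 J2=1
PS@0,5 dof=2 J2 → L=6 J1=4 J2=2
add link → L=7 J1=4 J2=2
C@0,6 dof=2 J2 → L=7 J1=4 J2=3
C@6,2 dof=2 J2 → L=7 J1=4 J2=4
PS@1,6 dof=2 J2 → L=7 J1=4 J2=5
add link → L=8 J1=4 J2=5
P@3,7 dof=1 J1 → L=8 J1=5 J2=5
PS@6,3 dof=2 J2 → L=8 J1=5 J2=6
C@1,7 dof=2 J2 → L=8 J1=5 J2=7
M=3(L−1)−2J1−J2=3·7−2·5−7=4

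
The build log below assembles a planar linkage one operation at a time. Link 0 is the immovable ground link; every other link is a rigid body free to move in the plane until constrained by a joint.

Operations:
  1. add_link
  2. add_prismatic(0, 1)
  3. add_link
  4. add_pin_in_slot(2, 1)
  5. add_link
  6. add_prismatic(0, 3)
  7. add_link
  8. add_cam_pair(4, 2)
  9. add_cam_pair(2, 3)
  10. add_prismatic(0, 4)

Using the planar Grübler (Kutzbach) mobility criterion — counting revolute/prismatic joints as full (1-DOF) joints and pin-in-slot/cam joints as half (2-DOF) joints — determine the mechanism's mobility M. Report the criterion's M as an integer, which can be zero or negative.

M = 3

L=1 J1=0 J2=0
add link → L=2 J1=0 J2=0
P@0,1 dof=1 J1 → L=2 J1=1 J2=0
add link → L=3 J1=1 J2=0
PS@2,1 dof=2 J2 → L=3 J1=1 J2=1
add link → L=4 J1=1 J2=1
P@0,3 dof=1 J1 → L=4 J1=2 J2=1
add link → L=5 J1=2 J2=1
C@4,2 dof=2 J2 → L=5 J1=2 J2=2
C@2,3 dof=2 J2 → L=5 J1=2 J2=3
P@0,4 dof=1 J1 → L=5 J1=3 J2=3
M=3(L−1)−2J1−J2=3·4−2·3−3=3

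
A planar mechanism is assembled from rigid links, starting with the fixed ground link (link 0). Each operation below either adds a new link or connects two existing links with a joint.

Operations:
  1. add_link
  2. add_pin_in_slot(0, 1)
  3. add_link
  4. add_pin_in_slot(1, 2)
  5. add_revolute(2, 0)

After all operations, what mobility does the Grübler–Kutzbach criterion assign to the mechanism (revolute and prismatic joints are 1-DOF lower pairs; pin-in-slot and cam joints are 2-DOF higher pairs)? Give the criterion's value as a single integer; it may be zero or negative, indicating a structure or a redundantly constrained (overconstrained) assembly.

link 0 = ground. State L|J1|J2 = 1|0|0
+link1  2|0|0
PS(0,1) f=2→J2  2|0|1
+link2  3|0|1
PS(1,2) f=2→J2  3|0|2
R(2,0) f=1→J1  3|1|2
M = 3(3−1)−2·1−2 = 6−2−2 = 2

M = 2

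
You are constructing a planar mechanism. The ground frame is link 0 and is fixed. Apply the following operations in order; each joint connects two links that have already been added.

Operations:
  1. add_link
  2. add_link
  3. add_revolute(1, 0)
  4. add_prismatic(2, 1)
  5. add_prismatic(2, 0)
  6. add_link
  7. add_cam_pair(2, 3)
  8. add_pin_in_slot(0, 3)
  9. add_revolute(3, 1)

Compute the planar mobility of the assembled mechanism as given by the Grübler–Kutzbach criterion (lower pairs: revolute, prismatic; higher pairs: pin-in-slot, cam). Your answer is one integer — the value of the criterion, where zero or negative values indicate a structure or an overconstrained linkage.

M = -1

(L,J1,J2)=(1,0,0); link0 fixed
link1: (2,0,0)
link2: (3,0,0)
R 1-0 [J1]: (3,1,0)
P 2-1 [J1]: (3,2,0)
P 2-0 [J1]: (3,3,0)
link3: (4,3,0)
C 2-3 [J2]: (4,3,1)
PS 0-3 [J2]: (4,3,2)
R 3-1 [J1]: (4,4,2)
Grübler: 3·3 − 2·4 − 2 = -1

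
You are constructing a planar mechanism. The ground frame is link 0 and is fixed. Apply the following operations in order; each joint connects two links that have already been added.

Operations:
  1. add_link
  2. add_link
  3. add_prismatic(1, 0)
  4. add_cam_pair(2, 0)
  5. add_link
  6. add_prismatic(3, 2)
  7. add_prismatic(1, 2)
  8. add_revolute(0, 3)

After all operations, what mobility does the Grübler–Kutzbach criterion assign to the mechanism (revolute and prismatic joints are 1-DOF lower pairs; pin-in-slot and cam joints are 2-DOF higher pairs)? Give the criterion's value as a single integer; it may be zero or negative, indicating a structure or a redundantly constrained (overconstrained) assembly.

link 0 = ground. State L|J1|J2 = 1|0|0
+link1  2|0|0
+link2  3|0|0
P(1,0) f=1→J1  3|1|0
C(2,0) f=2→J2  3|1|1
+link3  4|1|1
P(3,2) f=1→J1  4|2|1
P(1,2) f=1→J1  4|3|1
R(0,3) f=1→J1  4|4|1
M = 3(4−1)−2·4−1 = 9−8−1 = 0

M = 0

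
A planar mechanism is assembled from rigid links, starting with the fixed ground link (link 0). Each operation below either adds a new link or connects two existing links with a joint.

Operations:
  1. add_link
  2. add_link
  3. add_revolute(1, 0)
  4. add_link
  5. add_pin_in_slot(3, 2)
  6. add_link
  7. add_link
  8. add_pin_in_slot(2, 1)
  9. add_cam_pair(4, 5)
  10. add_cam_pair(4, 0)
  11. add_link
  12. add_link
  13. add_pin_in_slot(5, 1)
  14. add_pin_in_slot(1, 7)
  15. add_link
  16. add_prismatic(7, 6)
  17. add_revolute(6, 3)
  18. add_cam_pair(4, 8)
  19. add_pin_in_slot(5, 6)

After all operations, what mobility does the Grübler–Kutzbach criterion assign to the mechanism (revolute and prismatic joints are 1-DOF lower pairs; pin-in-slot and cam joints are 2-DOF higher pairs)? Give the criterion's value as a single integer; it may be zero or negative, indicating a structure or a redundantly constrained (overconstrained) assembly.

(L,J1,J2)=(1,0,0); link0 fixed
link1: (2,0,0)
link2: (3,0,0)
R 1-0 [J1]: (3,1,0)
link3: (4,1,0)
PS 3-2 [J2]: (4,1,1)
link4: (5,1,1)
link5: (6,1,1)
PS 2-1 [J2]: (6,1,2)
C 4-5 [J2]: (6,1,3)
C 4-0 [J2]: (6,1,4)
link6: (7,1,4)
link7: (8,1,4)
PS 5-1 [J2]: (8,1,5)
PS 1-7 [J2]: (8,1,6)
link8: (9,1,6)
P 7-6 [J1]: (9,2,6)
R 6-3 [J1]: (9,3,6)
C 4-8 [J2]: (9,3,7)
PS 5-6 [J2]: (9,3,8)
Grübler: 3·8 − 2·3 − 8 = 10

M = 10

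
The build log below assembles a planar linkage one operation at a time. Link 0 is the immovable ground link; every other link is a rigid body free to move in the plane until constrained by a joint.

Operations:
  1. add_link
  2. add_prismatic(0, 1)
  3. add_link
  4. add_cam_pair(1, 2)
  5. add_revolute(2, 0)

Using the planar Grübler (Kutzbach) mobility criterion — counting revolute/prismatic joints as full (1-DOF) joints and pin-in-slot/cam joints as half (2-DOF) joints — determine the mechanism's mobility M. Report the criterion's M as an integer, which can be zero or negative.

M = 1

(L,J1,J2)=(1,0,0); link0 fixed
link1: (2,0,0)
P 0-1 [J1]: (2,1,0)
link2: (3,1,0)
C 1-2 [J2]: (3,1,1)
R 2-0 [J1]: (3,2,1)
Grübler: 3·2 − 2·2 − 1 = 1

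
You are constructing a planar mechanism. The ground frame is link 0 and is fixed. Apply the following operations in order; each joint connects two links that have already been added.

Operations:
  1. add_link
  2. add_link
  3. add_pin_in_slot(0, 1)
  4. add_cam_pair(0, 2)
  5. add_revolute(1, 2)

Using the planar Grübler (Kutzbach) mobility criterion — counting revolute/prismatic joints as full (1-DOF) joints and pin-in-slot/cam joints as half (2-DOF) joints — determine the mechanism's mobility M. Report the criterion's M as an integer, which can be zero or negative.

link 0 = ground. State L|J1|J2 = 1|0|0
+link1  2|0|0
+link2  3|0|0
PS(0,1) f=2→J2  3|0|1
C(0,2) f=2→J2  3|0|2
R(1,2) f=1→J1  3|1|2
M = 3(3−1)−2·1−2 = 6−2−2 = 2

M = 2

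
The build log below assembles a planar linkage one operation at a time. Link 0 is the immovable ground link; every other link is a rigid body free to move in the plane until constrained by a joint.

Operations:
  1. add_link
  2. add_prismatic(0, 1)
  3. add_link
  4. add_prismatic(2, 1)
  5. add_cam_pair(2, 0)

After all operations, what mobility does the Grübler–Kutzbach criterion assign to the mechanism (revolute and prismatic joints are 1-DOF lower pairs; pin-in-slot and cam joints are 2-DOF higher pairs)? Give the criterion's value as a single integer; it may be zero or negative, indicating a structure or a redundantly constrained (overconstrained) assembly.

(L,J1,J2)=(1,0,0); link0 fixed
link1: (2,0,0)
P 0-1 [J1]: (2,1,0)
link2: (3,1,0)
P 2-1 [J1]: (3,2,0)
C 2-0 [J2]: (3,2,1)
Grübler: 3·2 − 2·2 − 1 = 1

M = 1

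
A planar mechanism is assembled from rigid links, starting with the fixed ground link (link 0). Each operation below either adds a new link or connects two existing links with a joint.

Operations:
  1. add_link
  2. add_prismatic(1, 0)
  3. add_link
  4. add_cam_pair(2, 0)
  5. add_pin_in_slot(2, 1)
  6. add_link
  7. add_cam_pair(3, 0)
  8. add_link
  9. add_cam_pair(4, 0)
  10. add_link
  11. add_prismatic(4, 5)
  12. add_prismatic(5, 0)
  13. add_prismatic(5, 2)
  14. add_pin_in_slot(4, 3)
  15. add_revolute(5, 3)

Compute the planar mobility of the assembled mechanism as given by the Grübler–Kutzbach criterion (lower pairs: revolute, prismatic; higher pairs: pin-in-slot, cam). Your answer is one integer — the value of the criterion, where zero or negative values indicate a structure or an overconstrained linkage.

M = 0

link 0 = ground. State L|J1|J2 = 1|0|0
+link1  2|0|0
P(1,0) f=1→J1  2|1|0
+link2  3|1|0
C(2,0) f=2→J2  3|1|1
PS(2,1) f=2→J2  3|1|2
+link3  4|1|2
C(3,0) f=2→J2  4|1|3
+link4  5|1|3
C(4,0) f=2→J2  5|1|4
+link5  6|1|4
P(4,5) f=1→J1  6|2|4
P(5,0) f=1→J1  6|3|4
P(5,2) f=1→J1  6|4|4
PS(4,3) f=2→J2  6|4|5
R(5,3) f=1→J1  6|5|5
M = 3(6−1)−2·5−5 = 15−10−5 = 0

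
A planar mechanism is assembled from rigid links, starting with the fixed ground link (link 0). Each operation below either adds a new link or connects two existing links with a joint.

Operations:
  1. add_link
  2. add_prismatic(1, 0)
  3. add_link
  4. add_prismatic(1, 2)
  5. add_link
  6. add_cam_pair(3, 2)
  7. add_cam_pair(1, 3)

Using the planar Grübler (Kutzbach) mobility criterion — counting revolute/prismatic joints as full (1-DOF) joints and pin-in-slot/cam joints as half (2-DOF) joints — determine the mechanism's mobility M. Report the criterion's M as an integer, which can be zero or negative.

ground; <1,0,0>
#1 <2,0,0>
P:1↔0 J1 <2,1,0>
#2 <3,1,0>
P:1↔2 J1 <3,2,0>
#3 <4,2,0>
C:3↔2 J2 <4,2,1>
C:1↔3 J2 <4,2,2>
3×3 − 2×2 − 1×2 = 3

M = 3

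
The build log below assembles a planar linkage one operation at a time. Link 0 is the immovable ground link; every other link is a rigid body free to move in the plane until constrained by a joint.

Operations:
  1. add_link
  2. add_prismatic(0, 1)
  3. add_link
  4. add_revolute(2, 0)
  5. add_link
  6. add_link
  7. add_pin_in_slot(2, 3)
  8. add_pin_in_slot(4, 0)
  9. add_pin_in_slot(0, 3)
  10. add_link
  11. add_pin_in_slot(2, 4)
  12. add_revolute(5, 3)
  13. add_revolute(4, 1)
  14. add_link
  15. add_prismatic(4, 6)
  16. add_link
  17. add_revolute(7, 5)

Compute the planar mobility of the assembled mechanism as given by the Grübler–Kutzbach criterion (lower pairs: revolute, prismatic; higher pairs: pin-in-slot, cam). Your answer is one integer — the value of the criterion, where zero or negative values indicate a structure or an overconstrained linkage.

ground; <1,0,0>
#1 <2,0,0>
P:0↔1 J1 <2,1,0>
#2 <3,1,0>
R:2↔0 J1 <3,2,0>
#3 <4,2,0>
#4 <5,2,0>
PS:2↔3 J2 <5,2,1>
PS:4↔0 J2 <5,2,2>
PS:0↔3 J2 <5,2,3>
#5 <6,2,3>
PS:2↔4 J2 <6,2,4>
R:5↔3 J1 <6,3,4>
R:4↔1 J1 <6,4,4>
#6 <7,4,4>
P:4↔6 J1 <7,5,4>
#7 <8,5,4>
R:7↔5 J1 <8,6,4>
3×7 − 2×6 − 1×4 = 5

M = 5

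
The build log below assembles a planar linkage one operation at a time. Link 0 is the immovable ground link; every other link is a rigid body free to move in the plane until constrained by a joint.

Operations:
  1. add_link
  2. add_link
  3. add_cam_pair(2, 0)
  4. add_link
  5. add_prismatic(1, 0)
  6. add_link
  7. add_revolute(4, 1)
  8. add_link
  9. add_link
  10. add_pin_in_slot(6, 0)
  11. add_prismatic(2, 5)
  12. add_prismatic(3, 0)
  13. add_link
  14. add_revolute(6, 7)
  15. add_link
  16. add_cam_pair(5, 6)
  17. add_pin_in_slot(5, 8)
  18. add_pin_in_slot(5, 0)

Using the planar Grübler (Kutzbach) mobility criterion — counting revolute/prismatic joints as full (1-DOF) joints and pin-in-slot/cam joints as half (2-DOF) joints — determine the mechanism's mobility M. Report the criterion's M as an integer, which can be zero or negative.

M = 9

L=1 J1=0 J2=0
add link → L=2 J1=0 J2=0
add link → L=3 J1=0 J2=0
C@2,0 dof=2 J2 → L=3 J1=0 J2=1
add link → L=4 J1=0 J2=1
P@1,0 dof=1 J1 → L=4 J1=1 J2=1
add link → L=5 J1=1 J2=1
R@4,1 dof=1 J1 → L=5 J1=2 J2=1
add link → L=6 J1=2 J2=1
add link → L=7 J1=2 J2=1
PS@6,0 dof=2 J2 → L=7 J1=2 J2=2
P@2,5 dof=1 J1 → L=7 J1=3 J2=2
P@3,0 dof=1 J1 → L=7 J1=4 J2=2
add link → L=8 J1=4 J2=2
R@6,7 dof=1 J1 → L=8 J1=5 J2=2
add link → L=9 J1=5 J2=2
C@5,6 dof=2 J2 → L=9 J1=5 J2=3
PS@5,8 dof=2 J2 → L=9 J1=5 J2=4
PS@5,0 dof=2 J2 → L=9 J1=5 J2=5
M=3(L−1)−2J1−J2=3·8−2·5−5=9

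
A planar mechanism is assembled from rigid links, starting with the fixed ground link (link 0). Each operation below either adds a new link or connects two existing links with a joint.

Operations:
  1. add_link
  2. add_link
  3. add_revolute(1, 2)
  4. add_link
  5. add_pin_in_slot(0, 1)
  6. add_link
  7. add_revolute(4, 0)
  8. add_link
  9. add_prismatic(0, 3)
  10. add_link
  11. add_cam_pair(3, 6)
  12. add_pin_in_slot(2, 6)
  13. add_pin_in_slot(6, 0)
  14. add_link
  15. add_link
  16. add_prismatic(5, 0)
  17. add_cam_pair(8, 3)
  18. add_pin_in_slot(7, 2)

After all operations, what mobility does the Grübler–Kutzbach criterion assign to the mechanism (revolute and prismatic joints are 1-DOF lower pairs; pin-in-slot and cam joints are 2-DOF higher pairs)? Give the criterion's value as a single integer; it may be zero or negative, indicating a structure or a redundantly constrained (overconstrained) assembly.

M = 10

[1;0;0] (link 0 is ground)
L+ [2;0;0]
L+ [3;0;0]
R(1,2)∈J1 [3;1;0]
L+ [4;1;0]
PS(0,1)∈J2 [4;1;1]
L+ [5;1;1]
R(4,0)∈J1 [5;2;1]
L+ [6;2;1]
P(0,3)∈J1 [6;3;1]
L+ [7;3;1]
C(3,6)∈J2 [7;3;2]
PS(2,6)∈J2 [7;3;3]
PS(6,0)∈J2 [7;3;4]
L+ [8;3;4]
L+ [9;3;4]
P(5,0)∈J1 [9;4;4]
C(8,3)∈J2 [9;4;5]
PS(7,2)∈J2 [9;4;6]
mobility = 24 − 8 − 6 = 10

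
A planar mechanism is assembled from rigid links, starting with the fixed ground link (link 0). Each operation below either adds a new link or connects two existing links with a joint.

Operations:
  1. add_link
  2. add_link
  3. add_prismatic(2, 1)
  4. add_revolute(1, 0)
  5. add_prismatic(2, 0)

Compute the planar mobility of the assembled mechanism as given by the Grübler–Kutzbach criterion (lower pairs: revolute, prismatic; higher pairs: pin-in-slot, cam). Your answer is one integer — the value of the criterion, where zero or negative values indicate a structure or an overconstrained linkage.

(L,J1,J2)=(1,0,0); link0 fixed
link1: (2,0,0)
link2: (3,0,0)
P 2-1 [J1]: (3,1,0)
R 1-0 [J1]: (3,2,0)
P 2-0 [J1]: (3,3,0)
Grübler: 3·2 − 2·3 − 0 = 0

M = 0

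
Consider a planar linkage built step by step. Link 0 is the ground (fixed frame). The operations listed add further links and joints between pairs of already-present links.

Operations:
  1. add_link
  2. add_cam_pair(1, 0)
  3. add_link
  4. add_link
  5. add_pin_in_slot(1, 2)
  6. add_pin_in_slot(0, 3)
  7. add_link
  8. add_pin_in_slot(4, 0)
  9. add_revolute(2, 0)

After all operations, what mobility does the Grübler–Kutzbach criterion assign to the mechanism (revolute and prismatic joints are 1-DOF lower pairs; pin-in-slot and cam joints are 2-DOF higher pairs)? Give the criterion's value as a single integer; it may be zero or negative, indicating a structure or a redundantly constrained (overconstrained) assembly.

ground; <1,0,0>
#1 <2,0,0>
C:1↔0 J2 <2,0,1>
#2 <3,0,1>
#3 <4,0,1>
PS:1↔2 J2 <4,0,2>
PS:0↔3 J2 <4,0,3>
#4 <5,0,3>
PS:4↔0 J2 <5,0,4>
R:2↔0 J1 <5,1,4>
3×4 − 2×1 − 1×4 = 6

M = 6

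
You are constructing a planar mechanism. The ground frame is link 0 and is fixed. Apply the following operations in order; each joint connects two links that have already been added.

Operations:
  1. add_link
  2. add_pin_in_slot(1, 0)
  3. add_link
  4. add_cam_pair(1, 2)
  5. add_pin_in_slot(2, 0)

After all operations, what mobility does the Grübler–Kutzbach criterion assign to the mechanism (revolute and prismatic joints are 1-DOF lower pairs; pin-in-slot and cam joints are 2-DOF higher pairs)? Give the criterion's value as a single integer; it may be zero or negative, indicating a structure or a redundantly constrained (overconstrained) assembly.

L=1 J1=0 J2=0
add link → L=2 J1=0 J2=0
PS@1,0 dof=2 J2 → L=2 J1=0 J2=1
add link → L=3 J1=0 J2=1
C@1,2 dof=2 J2 → L=3 J1=0 J2=2
PS@2,0 dof=2 J2 → L=3 J1=0 J2=3
M=3(L−1)−2J1−J2=3·2−2·0−3=3

M = 3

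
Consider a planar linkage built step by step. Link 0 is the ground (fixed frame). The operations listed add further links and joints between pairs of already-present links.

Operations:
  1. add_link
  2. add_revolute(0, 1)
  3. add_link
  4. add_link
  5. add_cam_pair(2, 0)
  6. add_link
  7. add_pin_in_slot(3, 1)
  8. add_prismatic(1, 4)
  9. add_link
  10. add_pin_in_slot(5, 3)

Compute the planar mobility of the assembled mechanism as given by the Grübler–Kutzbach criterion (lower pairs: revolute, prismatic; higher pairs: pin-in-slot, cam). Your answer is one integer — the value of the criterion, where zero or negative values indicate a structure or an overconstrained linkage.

M = 8

ground; <1,0,0>
#1 <2,0,0>
R:0↔1 J1 <2,1,0>
#2 <3,1,0>
#3 <4,1,0>
C:2↔0 J2 <4,1,1>
#4 <5,1,1>
PS:3↔1 J2 <5,1,2>
P:1↔4 J1 <5,2,2>
#5 <6,2,2>
PS:5↔3 J2 <6,2,3>
3×5 − 2×2 − 1×3 = 8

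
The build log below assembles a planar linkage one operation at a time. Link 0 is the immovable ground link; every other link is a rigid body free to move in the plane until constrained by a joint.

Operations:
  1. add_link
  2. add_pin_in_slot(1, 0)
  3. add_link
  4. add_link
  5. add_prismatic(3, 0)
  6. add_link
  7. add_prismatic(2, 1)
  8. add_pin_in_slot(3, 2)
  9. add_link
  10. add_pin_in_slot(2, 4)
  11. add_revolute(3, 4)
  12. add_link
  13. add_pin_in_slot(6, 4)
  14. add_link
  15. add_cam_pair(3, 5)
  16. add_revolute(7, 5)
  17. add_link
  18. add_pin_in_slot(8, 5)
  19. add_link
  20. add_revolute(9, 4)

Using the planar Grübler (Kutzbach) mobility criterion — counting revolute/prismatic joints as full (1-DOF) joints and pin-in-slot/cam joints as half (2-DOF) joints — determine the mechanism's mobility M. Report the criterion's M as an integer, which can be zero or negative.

M = 11

(L,J1,J2)=(1,0,0); link0 fixed
link1: (2,0,0)
PS 1-0 [J2]: (2,0,1)
link2: (3,0,1)
link3: (4,0,1)
P 3-0 [J1]: (4,1,1)
link4: (5,1,1)
P 2-1 [J1]: (5,2,1)
PS 3-2 [J2]: (5,2,2)
link5: (6,2,2)
PS 2-4 [J2]: (6,2,3)
R 3-4 [J1]: (6,3,3)
link6: (7,3,3)
PS 6-4 [J2]: (7,3,4)
link7: (8,3,4)
C 3-5 [J2]: (8,3,5)
R 7-5 [J1]: (8,4,5)
link8: (9,4,5)
PS 8-5 [J2]: (9,4,6)
link9: (10,4,6)
R 9-4 [J1]: (10,5,6)
Grübler: 3·9 − 2·5 − 6 = 11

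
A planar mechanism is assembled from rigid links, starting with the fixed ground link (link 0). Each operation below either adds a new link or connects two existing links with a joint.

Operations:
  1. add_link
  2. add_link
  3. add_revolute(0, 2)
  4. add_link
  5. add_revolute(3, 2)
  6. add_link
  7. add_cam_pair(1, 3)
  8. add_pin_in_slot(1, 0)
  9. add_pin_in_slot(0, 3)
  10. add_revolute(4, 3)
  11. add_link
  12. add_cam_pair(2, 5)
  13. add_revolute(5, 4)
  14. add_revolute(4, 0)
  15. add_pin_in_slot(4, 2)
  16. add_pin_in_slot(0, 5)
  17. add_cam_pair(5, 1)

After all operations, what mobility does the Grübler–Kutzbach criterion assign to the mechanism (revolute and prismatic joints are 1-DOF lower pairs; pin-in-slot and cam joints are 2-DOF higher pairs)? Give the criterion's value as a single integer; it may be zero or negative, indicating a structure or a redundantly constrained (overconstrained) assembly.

ground; <1,0,0>
#1 <2,0,0>
#2 <3,0,0>
R:0↔2 J1 <3,1,0>
#3 <4,1,0>
R:3↔2 J1 <4,2,0>
#4 <5,2,0>
C:1↔3 J2 <5,2,1>
PS:1↔0 J2 <5,2,2>
PS:0↔3 J2 <5,2,3>
R:4↔3 J1 <5,3,3>
#5 <6,3,3>
C:2↔5 J2 <6,3,4>
R:5↔4 J1 <6,4,4>
R:4↔0 J1 <6,5,4>
PS:4↔2 J2 <6,5,5>
PS:0↔5 J2 <6,5,6>
C:5↔1 J2 <6,5,7>
3×5 − 2×5 − 1×7 = -2

M = -2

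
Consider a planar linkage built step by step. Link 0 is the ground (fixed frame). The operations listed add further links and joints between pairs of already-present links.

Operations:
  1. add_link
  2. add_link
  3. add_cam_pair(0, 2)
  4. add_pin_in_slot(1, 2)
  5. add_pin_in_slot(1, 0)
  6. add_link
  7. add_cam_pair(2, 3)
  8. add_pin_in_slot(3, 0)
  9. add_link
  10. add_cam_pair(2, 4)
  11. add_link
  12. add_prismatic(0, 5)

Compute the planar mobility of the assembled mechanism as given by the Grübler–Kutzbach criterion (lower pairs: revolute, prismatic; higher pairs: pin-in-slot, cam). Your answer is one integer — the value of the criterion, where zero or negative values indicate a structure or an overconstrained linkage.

L=1 J1=0 J2=0
add link → L=2 J1=0 J2=0
add link → L=3 J1=0 J2=0
C@0,2 dof=2 J2 → L=3 J1=0 J2=1
PS@1,2 dof=2 J2 → L=3 J1=0 J2=2
PS@1,0 dof=2 J2 → L=3 J1=0 J2=3
add link → L=4 J1=0 J2=3
C@2,3 dof=2 J2 → L=4 J1=0 J2=4
PS@3,0 dof=2 J2 → L=4 J1=0 J2=5
add link → L=5 J1=0 J2=5
C@2,4 dof=2 J2 → L=5 J1=0 J2=6
add link → L=6 J1=0 J2=6
P@0,5 dof=1 J1 → L=6 J1=1 J2=6
M=3(L−1)−2J1−J2=3·5−2·1−6=7

M = 7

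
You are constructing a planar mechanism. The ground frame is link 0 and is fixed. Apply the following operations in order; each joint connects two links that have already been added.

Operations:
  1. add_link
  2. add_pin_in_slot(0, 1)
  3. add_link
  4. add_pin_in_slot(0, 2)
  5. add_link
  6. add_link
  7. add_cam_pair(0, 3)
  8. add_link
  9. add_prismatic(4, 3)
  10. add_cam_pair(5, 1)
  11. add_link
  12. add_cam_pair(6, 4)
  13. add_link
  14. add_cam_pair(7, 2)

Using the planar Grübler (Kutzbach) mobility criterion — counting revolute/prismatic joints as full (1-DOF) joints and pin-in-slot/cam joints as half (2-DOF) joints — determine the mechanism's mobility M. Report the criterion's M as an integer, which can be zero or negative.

L=1 J1=0 J2=0
add link → L=2 J1=0 J2=0
PS@0,1 dof=2 J2 → L=2 J1=0 J2=1
add link → L=3 J1=0 J2=1
PS@0,2 dof=2 J2 → L=3 J1=0 J2=2
add link → L=4 J1=0 J2=2
add link → L=5 J1=0 J2=2
C@0,3 dof=2 J2 → L=5 J1=0 J2=3
add link → L=6 J1=0 J2=3
P@4,3 dof=1 J1 → L=6 J1=1 J2=3
C@5,1 dof=2 J2 → L=6 J1=1 J2=4
add link → L=7 J1=1 J2=4
C@6,4 dof=2 J2 → L=7 J1=1 J2=5
add link → L=8 J1=1 J2=5
C@7,2 dof=2 J2 → L=8 J1=1 J2=6
M=3(L−1)−2J1−J2=3·7−2·1−6=13

M = 13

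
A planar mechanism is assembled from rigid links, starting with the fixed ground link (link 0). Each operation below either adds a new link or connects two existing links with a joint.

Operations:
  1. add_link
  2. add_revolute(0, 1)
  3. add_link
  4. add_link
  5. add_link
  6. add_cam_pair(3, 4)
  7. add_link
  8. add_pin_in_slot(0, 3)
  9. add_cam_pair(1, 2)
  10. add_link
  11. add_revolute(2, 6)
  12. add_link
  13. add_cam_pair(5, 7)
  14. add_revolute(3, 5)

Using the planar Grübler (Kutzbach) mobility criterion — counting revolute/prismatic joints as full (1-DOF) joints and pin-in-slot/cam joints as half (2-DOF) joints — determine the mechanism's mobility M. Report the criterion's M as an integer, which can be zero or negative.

M = 11

[1;0;0] (link 0 is ground)
L+ [2;0;0]
R(0,1)∈J1 [2;1;0]
L+ [3;1;0]
L+ [4;1;0]
L+ [5;1;0]
C(3,4)∈J2 [5;1;1]
L+ [6;1;1]
PS(0,3)∈J2 [6;1;2]
C(1,2)∈J2 [6;1;3]
L+ [7;1;3]
R(2,6)∈J1 [7;2;3]
L+ [8;2;3]
C(5,7)∈J2 [8;2;4]
R(3,5)∈J1 [8;3;4]
mobility = 21 − 6 − 4 = 11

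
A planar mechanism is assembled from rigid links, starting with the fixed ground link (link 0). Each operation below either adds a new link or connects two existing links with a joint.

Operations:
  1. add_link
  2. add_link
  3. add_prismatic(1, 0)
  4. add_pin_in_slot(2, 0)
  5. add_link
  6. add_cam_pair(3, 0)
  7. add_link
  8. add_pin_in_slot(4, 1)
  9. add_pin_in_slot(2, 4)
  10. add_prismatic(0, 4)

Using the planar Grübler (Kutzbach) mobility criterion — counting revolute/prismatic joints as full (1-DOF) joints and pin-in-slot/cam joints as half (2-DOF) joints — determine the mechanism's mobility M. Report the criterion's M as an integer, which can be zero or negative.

M = 4

L=1 J1=0 J2=0
add link → L=2 J1=0 J2=0
add link → L=3 J1=0 J2=0
P@1,0 dof=1 J1 → L=3 J1=1 J2=0
PS@2,0 dof=2 J2 → L=3 J1=1 J2=1
add link → L=4 J1=1 J2=1
C@3,0 dof=2 J2 → L=4 J1=1 J2=2
add link → L=5 J1=1 J2=2
PS@4,1 dof=2 J2 → L=5 J1=1 J2=3
PS@2,4 dof=2 J2 → L=5 J1=1 J2=4
P@0,4 dof=1 J1 → L=5 J1=2 J2=4
M=3(L−1)−2J1−J2=3·4−2·2−4=4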